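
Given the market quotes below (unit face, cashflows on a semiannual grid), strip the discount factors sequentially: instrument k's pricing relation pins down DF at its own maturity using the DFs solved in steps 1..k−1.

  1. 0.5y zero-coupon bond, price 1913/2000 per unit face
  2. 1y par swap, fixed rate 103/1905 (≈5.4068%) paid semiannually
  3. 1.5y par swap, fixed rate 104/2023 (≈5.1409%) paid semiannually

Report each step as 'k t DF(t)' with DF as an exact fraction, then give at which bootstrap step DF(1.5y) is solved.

1 1/2 1913/2000
2 1 1897/2000
3 3/2 1159/1250
DF(1.5y) is solved at step 3

step 1 [0.5y] zero: DF = P = 1913/2000 ≈ 0.956500
step 2 [1y] swap r/2=103/3810: DF=(1 − 103/3810·(0.956500))/(1+103/3810) = 1897/2000 ≈ 0.948500
step 3 [1.5y] swap r/2=52/2023: DF=(1 − 52/2023·(0.956500+0.948500))/(1+52/2023) = 1159/1250 ≈ 0.927200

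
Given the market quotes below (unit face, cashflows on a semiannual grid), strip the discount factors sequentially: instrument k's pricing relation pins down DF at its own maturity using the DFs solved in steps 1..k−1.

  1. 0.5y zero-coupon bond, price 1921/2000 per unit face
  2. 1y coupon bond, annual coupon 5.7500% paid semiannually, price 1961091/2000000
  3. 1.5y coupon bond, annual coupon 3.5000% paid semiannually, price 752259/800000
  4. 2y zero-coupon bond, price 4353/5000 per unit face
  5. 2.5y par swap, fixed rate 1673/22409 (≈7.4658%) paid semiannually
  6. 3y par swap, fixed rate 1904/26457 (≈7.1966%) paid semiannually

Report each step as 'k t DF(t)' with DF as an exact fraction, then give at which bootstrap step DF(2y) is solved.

step 1 [0.5y] zero: DF = P = 1921/2000 ≈ 0.960500
step 2 [1y] bond c/2=23/800: DF=(1961091/2000000 − 23/800·(0.960500))/(1+23/800) = 9263/10000 ≈ 0.926300
step 3 [1.5y] bond c/2=7/400: DF=(752259/800000 − 7/400·(0.960500+0.926300))/(1+7/400) = 8917/10000 ≈ 0.891700
step 4 [2y] zero: DF = P = 4353/5000 ≈ 0.870600
step 5 [2.5y] swap r/2=1673/44818: DF=(1 − 1673/44818·(0.960500+0.926300+0.891700+0.870600))/(1+1673/44818) = 8327/10000 ≈ 0.832700
step 6 [3y] swap r/2=952/26457: DF=(1 − 952/26457·(0.960500+0.926300+0.891700+0.870600+0.832700))/(1+952/26457) = 506/625 ≈ 0.809600

1 1/2 1921/2000
2 1 9263/10000
3 3/2 8917/10000
4 2 4353/5000
5 5/2 8327/10000
6 3 506/625
DF(2y) is solved at step 4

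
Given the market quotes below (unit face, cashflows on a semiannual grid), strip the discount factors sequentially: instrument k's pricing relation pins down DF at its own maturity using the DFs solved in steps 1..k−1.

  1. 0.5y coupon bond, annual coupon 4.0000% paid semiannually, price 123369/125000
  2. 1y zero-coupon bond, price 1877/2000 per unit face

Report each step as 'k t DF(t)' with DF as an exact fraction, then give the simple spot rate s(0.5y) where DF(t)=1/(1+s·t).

1 1/2 2419/2500
2 1 1877/2000
s(0.5y) = (1/(2419/2500) − 1)/(1/2) = 162/2419 ≈ 6.6970%

step 1 [0.5y] bond c/2=1/50: DF=(123369/125000 − 1/50·(0))/(1+1/50) = 2419/2500 ≈ 0.967600
step 2 [1y] zero: DF = P = 1877/2000 ≈ 0.938500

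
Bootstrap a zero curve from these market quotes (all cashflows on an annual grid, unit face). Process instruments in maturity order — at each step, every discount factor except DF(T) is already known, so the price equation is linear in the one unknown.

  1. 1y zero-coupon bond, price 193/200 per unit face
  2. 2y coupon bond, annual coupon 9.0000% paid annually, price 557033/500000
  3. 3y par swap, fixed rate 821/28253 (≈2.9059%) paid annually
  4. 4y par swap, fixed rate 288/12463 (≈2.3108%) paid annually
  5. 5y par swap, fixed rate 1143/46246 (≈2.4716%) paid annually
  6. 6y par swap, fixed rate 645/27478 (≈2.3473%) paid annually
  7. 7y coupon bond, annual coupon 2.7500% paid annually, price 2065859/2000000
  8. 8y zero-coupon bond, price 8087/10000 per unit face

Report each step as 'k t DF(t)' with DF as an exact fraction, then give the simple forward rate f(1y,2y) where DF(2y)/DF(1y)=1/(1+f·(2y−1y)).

step 1 [1y] zero: DF = P = 193/200 ≈ 0.965000
step 2 [2y] bond c/1=9/100: DF=(557033/500000 − 9/100·(0.965000))/(1+9/100) = 589/625 ≈ 0.942400
step 3 [3y] swap r/1=821/28253: DF=(1 − 821/28253·(0.965000+0.942400))/(1+821/28253) = 9179/10000 ≈ 0.917900
step 4 [4y] swap r/1=288/12463: DF=(1 − 288/12463·(0.965000+0.942400+0.917900))/(1+288/12463) = 571/625 ≈ 0.913600
step 5 [5y] swap r/1=1143/46246: DF=(1 − 1143/46246·(0.965000+0.942400+0.917900+0.913600))/(1+1143/46246) = 8857/10000 ≈ 0.885700
step 6 [6y] swap r/1=645/27478: DF=(1 − 645/27478·(0.965000+0.942400+0.917900+0.913600+0.885700))/(1+645/27478) = 871/1000 ≈ 0.871000
step 7 [7y] bond c/1=11/400: DF=(2065859/2000000 − 11/400·(0.965000+0.942400+0.917900+0.913600+0.885700+0.871000))/(1+11/400) = 4291/5000 ≈ 0.858200
step 8 [8y] zero: DF = P = 8087/10000 ≈ 0.808700

1 1 193/200
2 2 589/625
3 3 9179/10000
4 4 571/625
5 5 8857/10000
6 6 871/1000
7 7 4291/5000
8 8 8087/10000
f(1y,2y) = ((193/200)/(589/625) − 1)/(1) = 113/4712 ≈ 2.3981%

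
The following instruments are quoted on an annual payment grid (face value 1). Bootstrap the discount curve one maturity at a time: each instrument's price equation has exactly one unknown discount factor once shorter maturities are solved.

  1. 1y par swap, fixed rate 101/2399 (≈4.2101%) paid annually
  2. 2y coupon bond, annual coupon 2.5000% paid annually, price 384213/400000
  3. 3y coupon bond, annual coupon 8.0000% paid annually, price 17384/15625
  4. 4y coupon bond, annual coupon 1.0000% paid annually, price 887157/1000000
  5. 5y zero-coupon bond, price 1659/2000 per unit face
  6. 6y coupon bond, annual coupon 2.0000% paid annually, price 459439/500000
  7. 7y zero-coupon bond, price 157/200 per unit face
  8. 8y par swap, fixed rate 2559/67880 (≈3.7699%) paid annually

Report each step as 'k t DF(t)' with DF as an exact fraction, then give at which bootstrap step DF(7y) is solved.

step 1 [1y] swap r/1=101/2399: DF=(1 − 101/2399·(0))/(1+101/2399) = 2399/2500 ≈ 0.959600
step 2 [2y] bond c/1=1/40: DF=(384213/400000 − 1/40·(0.959600))/(1+1/40) = 9137/10000 ≈ 0.913700
step 3 [3y] bond c/1=2/25: DF=(17384/15625 − 2/25·(0.959600+0.913700))/(1+2/25) = 4457/5000 ≈ 0.891400
step 4 [4y] bond c/1=1/100: DF=(887157/1000000 − 1/100·(0.959600+0.913700+0.891400))/(1+1/100) = 851/1000 ≈ 0.851000
step 5 [5y] zero: DF = P = 1659/2000 ≈ 0.829500
step 6 [6y] bond c/1=1/50: DF=(459439/500000 − 1/50·(0.959600+0.913700+0.891400+0.851000+0.829500))/(1+1/50) = 8137/10000 ≈ 0.813700
step 7 [7y] zero: DF = P = 157/200 ≈ 0.785000
step 8 [8y] swap r/1=2559/67880: DF=(1 − 2559/67880·(0.959600+0.913700+0.891400+0.851000+0.829500+0.813700+0.785000))/(1+2559/67880) = 7441/10000 ≈ 0.744100

1 1 2399/2500
2 2 9137/10000
3 3 4457/5000
4 4 851/1000
5 5 1659/2000
6 6 8137/10000
7 7 157/200
8 8 7441/10000
DF(7y) is solved at step 7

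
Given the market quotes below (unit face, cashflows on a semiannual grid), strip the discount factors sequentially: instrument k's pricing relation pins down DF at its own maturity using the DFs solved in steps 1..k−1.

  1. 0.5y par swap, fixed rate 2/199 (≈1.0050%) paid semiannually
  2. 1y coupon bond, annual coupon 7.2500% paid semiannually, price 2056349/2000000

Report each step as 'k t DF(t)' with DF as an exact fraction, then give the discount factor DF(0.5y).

step 1 [0.5y] swap r/2=1/199: DF=(1 − 1/199·(0))/(1+1/199) = 199/200 ≈ 0.995000
step 2 [1y] bond c/2=29/800: DF=(2056349/2000000 − 29/800·(0.995000))/(1+29/800) = 4787/5000 ≈ 0.957400

1 1/2 199/200
2 1 4787/5000
DF(0.5y) = 199/200 ≈ 0.995000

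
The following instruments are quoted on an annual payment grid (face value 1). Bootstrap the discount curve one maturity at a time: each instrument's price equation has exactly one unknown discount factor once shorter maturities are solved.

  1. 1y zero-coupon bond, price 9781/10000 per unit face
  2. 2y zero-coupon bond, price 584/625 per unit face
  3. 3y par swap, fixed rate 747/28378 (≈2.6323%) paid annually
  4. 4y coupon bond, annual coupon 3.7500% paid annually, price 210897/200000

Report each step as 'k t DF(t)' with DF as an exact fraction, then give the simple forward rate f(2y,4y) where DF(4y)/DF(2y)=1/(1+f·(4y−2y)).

1 1 9781/10000
2 2 584/625
3 3 9253/10000
4 4 4569/5000
f(2y,4y) = ((584/625)/(4569/5000) − 1)/(2) = 103/9138 ≈ 1.1272%

step 1 [1y] zero: DF = P = 9781/10000 ≈ 0.978100
step 2 [2y] zero: DF = P = 584/625 ≈ 0.934400
step 3 [3y] swap r/1=747/28378: DF=(1 − 747/28378·(0.978100+0.934400))/(1+747/28378) = 9253/10000 ≈ 0.925300
step 4 [4y] bond c/1=3/80: DF=(210897/200000 − 3/80·(0.978100+0.934400+0.925300))/(1+3/80) = 4569/5000 ≈ 0.913800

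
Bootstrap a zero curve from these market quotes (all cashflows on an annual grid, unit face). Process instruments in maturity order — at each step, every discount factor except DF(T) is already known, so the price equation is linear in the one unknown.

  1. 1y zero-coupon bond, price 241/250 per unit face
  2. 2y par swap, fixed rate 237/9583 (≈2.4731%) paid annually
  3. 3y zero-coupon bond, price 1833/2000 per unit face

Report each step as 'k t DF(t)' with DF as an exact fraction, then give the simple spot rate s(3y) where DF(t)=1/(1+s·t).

step 1 [1y] zero: DF = P = 241/250 ≈ 0.964000
step 2 [2y] swap r/1=237/9583: DF=(1 − 237/9583·(0.964000))/(1+237/9583) = 4763/5000 ≈ 0.952600
step 3 [3y] zero: DF = P = 1833/2000 ≈ 0.916500

1 1 241/250
2 2 4763/5000
3 3 1833/2000
s(3y) = (1/(1833/2000) − 1)/(3) = 167/5499 ≈ 3.0369%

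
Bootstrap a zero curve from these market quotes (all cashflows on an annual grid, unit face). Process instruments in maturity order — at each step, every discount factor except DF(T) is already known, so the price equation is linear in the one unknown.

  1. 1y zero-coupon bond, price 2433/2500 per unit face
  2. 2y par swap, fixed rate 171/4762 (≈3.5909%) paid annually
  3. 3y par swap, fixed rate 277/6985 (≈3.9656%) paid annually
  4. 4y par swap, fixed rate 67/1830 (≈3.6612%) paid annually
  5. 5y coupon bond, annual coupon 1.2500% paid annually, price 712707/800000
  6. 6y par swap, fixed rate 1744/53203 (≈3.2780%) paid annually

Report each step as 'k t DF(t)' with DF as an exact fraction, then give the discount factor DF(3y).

step 1 [1y] zero: DF = P = 2433/2500 ≈ 0.973200
step 2 [2y] swap r/1=171/4762: DF=(1 − 171/4762·(0.973200))/(1+171/4762) = 2329/2500 ≈ 0.931600
step 3 [3y] swap r/1=277/6985: DF=(1 − 277/6985·(0.973200+0.931600))/(1+277/6985) = 2223/2500 ≈ 0.889200
step 4 [4y] swap r/1=67/1830: DF=(1 − 67/1830·(0.973200+0.931600+0.889200))/(1+67/1830) = 433/500 ≈ 0.866000
step 5 [5y] bond c/1=1/80: DF=(712707/800000 − 1/80·(0.973200+0.931600+0.889200+0.866000))/(1+1/80) = 8347/10000 ≈ 0.834700
step 6 [6y] swap r/1=1744/53203: DF=(1 − 1744/53203·(0.973200+0.931600+0.889200+0.866000+0.834700))/(1+1744/53203) = 516/625 ≈ 0.825600

1 1 2433/2500
2 2 2329/2500
3 3 2223/2500
4 4 433/500
5 5 8347/10000
6 6 516/625
DF(3y) = 2223/2500 ≈ 0.889200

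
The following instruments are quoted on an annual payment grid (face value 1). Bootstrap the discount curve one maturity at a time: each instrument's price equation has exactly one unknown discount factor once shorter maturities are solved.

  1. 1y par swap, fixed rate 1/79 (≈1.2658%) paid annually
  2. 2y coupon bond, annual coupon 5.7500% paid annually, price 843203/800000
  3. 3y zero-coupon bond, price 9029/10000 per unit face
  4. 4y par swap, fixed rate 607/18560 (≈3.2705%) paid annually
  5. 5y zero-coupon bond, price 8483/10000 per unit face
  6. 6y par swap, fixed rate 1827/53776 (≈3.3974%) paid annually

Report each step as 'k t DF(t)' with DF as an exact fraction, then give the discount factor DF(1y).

step 1 [1y] swap r/1=1/79: DF=(1 − 1/79·(0))/(1+1/79) = 79/80 ≈ 0.987500
step 2 [2y] bond c/1=23/400: DF=(843203/800000 − 23/400·(0.987500))/(1+23/400) = 943/1000 ≈ 0.943000
step 3 [3y] zero: DF = P = 9029/10000 ≈ 0.902900
step 4 [4y] swap r/1=607/18560: DF=(1 − 607/18560·(0.987500+0.943000+0.902900))/(1+607/18560) = 4393/5000 ≈ 0.878600
step 5 [5y] zero: DF = P = 8483/10000 ≈ 0.848300
step 6 [6y] swap r/1=1827/53776: DF=(1 − 1827/53776·(0.987500+0.943000+0.902900+0.878600+0.848300))/(1+1827/53776) = 8173/10000 ≈ 0.817300

1 1 79/80
2 2 943/1000
3 3 9029/10000
4 4 4393/5000
5 5 8483/10000
6 6 8173/10000
DF(1y) = 79/80 ≈ 0.987500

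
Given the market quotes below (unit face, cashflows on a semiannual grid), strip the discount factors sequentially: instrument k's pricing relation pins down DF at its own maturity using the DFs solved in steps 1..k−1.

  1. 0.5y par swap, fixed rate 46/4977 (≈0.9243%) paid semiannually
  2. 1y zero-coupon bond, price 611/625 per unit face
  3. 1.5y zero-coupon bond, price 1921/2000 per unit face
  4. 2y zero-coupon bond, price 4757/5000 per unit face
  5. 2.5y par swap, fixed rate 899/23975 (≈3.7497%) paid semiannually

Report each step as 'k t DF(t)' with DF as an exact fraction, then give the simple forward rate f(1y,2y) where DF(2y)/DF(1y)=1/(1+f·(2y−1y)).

step 1 [0.5y] swap r/2=23/4977: DF=(1 − 23/4977·(0))/(1+23/4977) = 4977/5000 ≈ 0.995400
step 2 [1y] zero: DF = P = 611/625 ≈ 0.977600
step 3 [1.5y] zero: DF = P = 1921/2000 ≈ 0.960500
step 4 [2y] zero: DF = P = 4757/5000 ≈ 0.951400
step 5 [2.5y] swap r/2=899/47950: DF=(1 − 899/47950·(0.995400+0.977600+0.960500+0.951400))/(1+899/47950) = 9101/10000 ≈ 0.910100

1 1/2 4977/5000
2 1 611/625
3 3/2 1921/2000
4 2 4757/5000
5 5/2 9101/10000
f(1y,2y) = ((611/625)/(4757/5000) − 1)/(1) = 131/4757 ≈ 2.7538%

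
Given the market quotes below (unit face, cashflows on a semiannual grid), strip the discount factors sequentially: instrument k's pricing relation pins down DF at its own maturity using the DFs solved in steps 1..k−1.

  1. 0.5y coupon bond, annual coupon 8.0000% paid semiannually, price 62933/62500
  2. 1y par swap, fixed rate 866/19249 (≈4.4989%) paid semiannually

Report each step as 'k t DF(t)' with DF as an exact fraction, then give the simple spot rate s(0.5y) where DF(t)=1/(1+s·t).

step 1 [0.5y] bond c/2=1/25: DF=(62933/62500 − 1/25·(0))/(1+1/25) = 4841/5000 ≈ 0.968200
step 2 [1y] swap r/2=433/19249: DF=(1 − 433/19249·(0.968200))/(1+433/19249) = 9567/10000 ≈ 0.956700

1 1/2 4841/5000
2 1 9567/10000
s(0.5y) = (1/(4841/5000) − 1)/(1/2) = 318/4841 ≈ 6.5689%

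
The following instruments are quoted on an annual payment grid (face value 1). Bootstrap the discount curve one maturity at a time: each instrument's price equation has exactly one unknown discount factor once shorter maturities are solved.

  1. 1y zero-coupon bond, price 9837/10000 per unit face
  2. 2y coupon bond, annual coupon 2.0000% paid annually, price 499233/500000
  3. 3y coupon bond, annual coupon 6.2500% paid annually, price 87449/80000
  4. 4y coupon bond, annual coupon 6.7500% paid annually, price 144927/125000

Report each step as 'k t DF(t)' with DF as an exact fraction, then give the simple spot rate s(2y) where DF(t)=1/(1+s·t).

step 1 [1y] zero: DF = P = 9837/10000 ≈ 0.983700
step 2 [2y] bond c/1=1/50: DF=(499233/500000 − 1/50·(0.983700))/(1+1/50) = 2399/2500 ≈ 0.959600
step 3 [3y] bond c/1=1/16: DF=(87449/80000 − 1/16·(0.983700+0.959600))/(1+1/16) = 1829/2000 ≈ 0.914500
step 4 [4y] bond c/1=27/400: DF=(144927/125000 − 27/400·(0.983700+0.959600+0.914500))/(1+27/400) = 4527/5000 ≈ 0.905400

1 1 9837/10000
2 2 2399/2500
3 3 1829/2000
4 4 4527/5000
s(2y) = (1/(2399/2500) − 1)/(2) = 101/4798 ≈ 2.1050%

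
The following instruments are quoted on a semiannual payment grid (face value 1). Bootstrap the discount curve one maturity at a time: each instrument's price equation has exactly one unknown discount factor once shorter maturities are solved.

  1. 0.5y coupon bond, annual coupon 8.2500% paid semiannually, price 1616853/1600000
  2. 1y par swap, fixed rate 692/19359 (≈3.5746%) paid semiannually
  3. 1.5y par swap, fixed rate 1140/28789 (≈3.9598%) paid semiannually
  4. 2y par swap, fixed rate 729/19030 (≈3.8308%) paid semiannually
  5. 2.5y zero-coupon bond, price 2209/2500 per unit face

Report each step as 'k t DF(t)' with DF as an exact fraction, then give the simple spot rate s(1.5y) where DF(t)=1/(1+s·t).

step 1 [0.5y] bond c/2=33/800: DF=(1616853/1600000 − 33/800·(0))/(1+33/800) = 1941/2000 ≈ 0.970500
step 2 [1y] swap r/2=346/19359: DF=(1 − 346/19359·(0.970500))/(1+346/19359) = 4827/5000 ≈ 0.965400
step 3 [1.5y] swap r/2=570/28789: DF=(1 − 570/28789·(0.970500+0.965400))/(1+570/28789) = 943/1000 ≈ 0.943000
step 4 [2y] swap r/2=729/38060: DF=(1 − 729/38060·(0.970500+0.965400+0.943000))/(1+729/38060) = 9271/10000 ≈ 0.927100
step 5 [2.5y] zero: DF = P = 2209/2500 ≈ 0.883600

1 1/2 1941/2000
2 1 4827/5000
3 3/2 943/1000
4 2 9271/10000
5 5/2 2209/2500
s(1.5y) = (1/(943/1000) − 1)/(3/2) = 38/943 ≈ 4.0297%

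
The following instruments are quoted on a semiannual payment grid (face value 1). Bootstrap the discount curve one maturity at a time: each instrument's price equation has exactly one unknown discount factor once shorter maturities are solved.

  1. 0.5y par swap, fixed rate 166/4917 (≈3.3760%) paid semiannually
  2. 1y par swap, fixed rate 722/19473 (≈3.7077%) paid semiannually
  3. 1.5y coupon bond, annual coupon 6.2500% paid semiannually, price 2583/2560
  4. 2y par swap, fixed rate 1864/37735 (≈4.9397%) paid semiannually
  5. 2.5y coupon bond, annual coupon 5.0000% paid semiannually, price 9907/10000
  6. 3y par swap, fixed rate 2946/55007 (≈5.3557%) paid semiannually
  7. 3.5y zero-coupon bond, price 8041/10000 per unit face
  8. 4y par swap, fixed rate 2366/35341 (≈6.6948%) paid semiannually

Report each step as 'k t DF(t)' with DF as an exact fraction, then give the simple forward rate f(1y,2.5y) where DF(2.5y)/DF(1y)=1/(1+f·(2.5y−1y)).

step 1 [0.5y] swap r/2=83/4917: DF=(1 − 83/4917·(0))/(1+83/4917) = 4917/5000 ≈ 0.983400
step 2 [1y] swap r/2=361/19473: DF=(1 − 361/19473·(0.983400))/(1+361/19473) = 9639/10000 ≈ 0.963900
step 3 [1.5y] bond c/2=1/32: DF=(2583/2560 − 1/32·(0.983400+0.963900))/(1+1/32) = 4597/5000 ≈ 0.919400
step 4 [2y] swap r/2=932/37735: DF=(1 − 932/37735·(0.983400+0.963900+0.919400))/(1+932/37735) = 2267/2500 ≈ 0.906800
step 5 [2.5y] bond c/2=1/40: DF=(9907/10000 − 1/40·(0.983400+0.963900+0.919400+0.906800))/(1+1/40) = 1749/2000 ≈ 0.874500
step 6 [3y] swap r/2=1473/55007: DF=(1 − 1473/55007·(0.983400+0.963900+0.919400+0.906800+0.874500))/(1+1473/55007) = 8527/10000 ≈ 0.852700
step 7 [3.5y] zero: DF = P = 8041/10000 ≈ 0.804100
step 8 [4y] swap r/2=1183/35341: DF=(1 − 1183/35341·(0.983400+0.963900+0.919400+0.906800+0.874500+0.852700+0.804100))/(1+1183/35341) = 3817/5000 ≈ 0.763400

1 1/2 4917/5000
2 1 9639/10000
3 3/2 4597/5000
4 2 2267/2500
5 5/2 1749/2000
6 3 8527/10000
7 7/2 8041/10000
8 4 3817/5000
f(1y,2.5y) = ((9639/10000)/(1749/2000) − 1)/(3/2) = 596/8745 ≈ 6.8153%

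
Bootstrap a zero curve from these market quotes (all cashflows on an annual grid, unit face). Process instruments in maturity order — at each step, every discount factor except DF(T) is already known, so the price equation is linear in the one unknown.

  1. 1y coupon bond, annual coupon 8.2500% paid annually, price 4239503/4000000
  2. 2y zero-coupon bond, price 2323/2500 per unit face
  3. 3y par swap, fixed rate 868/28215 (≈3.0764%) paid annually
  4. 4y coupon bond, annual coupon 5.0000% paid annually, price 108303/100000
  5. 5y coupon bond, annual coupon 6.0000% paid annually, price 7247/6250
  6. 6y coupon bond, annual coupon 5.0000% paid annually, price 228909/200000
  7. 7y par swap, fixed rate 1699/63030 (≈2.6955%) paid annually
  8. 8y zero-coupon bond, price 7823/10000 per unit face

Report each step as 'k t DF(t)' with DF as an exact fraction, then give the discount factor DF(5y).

1 1 9791/10000
2 2 2323/2500
3 3 2283/2500
4 4 8971/10000
5 5 4417/5000
6 6 8709/10000
7 7 8301/10000
8 8 7823/10000
DF(5y) = 4417/5000 ≈ 0.883400

step 1 [1y] bond c/1=33/400: DF=(4239503/4000000 − 33/400·(0))/(1+33/400) = 9791/10000 ≈ 0.979100
step 2 [2y] zero: DF = P = 2323/2500 ≈ 0.929200
step 3 [3y] swap r/1=868/28215: DF=(1 − 868/28215·(0.979100+0.929200))/(1+868/28215) = 2283/2500 ≈ 0.913200
step 4 [4y] bond c/1=1/20: DF=(108303/100000 − 1/20·(0.979100+0.929200+0.913200))/(1+1/20) = 8971/10000 ≈ 0.897100
step 5 [5y] bond c/1=3/50: DF=(7247/6250 − 3/50·(0.979100+0.929200+0.913200+0.897100))/(1+3/50) = 4417/5000 ≈ 0.883400
step 6 [6y] bond c/1=1/20: DF=(228909/200000 − 1/20·(0.979100+0.929200+0.913200+0.897100+0.883400))/(1+1/20) = 8709/10000 ≈ 0.870900
step 7 [7y] swap r/1=1699/63030: DF=(1 − 1699/63030·(0.979100+0.929200+0.913200+0.897100+0.883400+0.870900))/(1+1699/63030) = 8301/10000 ≈ 0.830100
step 8 [8y] zero: DF = P = 7823/10000 ≈ 0.782300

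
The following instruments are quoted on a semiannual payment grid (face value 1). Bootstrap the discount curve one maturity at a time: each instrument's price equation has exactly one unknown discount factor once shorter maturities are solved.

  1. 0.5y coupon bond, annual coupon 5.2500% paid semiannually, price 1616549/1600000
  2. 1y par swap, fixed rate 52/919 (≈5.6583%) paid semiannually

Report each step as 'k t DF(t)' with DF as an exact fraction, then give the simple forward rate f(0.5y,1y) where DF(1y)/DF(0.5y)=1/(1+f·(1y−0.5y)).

1 1/2 1969/2000
2 1 4727/5000
f(0.5y,1y) = ((1969/2000)/(4727/5000) − 1)/(1/2) = 391/4727 ≈ 8.2716%

step 1 [0.5y] bond c/2=21/800: DF=(1616549/1600000 − 21/800·(0))/(1+21/800) = 1969/2000 ≈ 0.984500
step 2 [1y] swap r/2=26/919: DF=(1 − 26/919·(0.984500))/(1+26/919) = 4727/5000 ≈ 0.945400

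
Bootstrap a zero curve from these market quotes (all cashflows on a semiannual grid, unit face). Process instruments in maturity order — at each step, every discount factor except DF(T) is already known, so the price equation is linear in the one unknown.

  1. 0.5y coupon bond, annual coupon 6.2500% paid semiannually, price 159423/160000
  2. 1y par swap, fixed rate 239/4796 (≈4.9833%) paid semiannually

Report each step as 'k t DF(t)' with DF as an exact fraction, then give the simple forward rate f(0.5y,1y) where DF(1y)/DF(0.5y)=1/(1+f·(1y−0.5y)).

step 1 [0.5y] bond c/2=1/32: DF=(159423/160000 − 1/32·(0))/(1+1/32) = 4831/5000 ≈ 0.966200
step 2 [1y] swap r/2=239/9592: DF=(1 − 239/9592·(0.966200))/(1+239/9592) = 4761/5000 ≈ 0.952200

1 1/2 4831/5000
2 1 4761/5000
f(0.5y,1y) = ((4831/5000)/(4761/5000) − 1)/(1/2) = 140/4761 ≈ 2.9406%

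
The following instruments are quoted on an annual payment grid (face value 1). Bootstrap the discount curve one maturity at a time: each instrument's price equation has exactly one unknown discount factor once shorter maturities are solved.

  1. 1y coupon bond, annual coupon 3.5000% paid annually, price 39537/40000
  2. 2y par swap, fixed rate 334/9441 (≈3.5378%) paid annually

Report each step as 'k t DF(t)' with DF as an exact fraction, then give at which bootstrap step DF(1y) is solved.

step 1 [1y] bond c/1=7/200: DF=(39537/40000 − 7/200·(0))/(1+7/200) = 191/200 ≈ 0.955000
step 2 [2y] swap r/1=334/9441: DF=(1 − 334/9441·(0.955000))/(1+334/9441) = 2333/2500 ≈ 0.933200

1 1 191/200
2 2 2333/2500
DF(1y) is solved at step 1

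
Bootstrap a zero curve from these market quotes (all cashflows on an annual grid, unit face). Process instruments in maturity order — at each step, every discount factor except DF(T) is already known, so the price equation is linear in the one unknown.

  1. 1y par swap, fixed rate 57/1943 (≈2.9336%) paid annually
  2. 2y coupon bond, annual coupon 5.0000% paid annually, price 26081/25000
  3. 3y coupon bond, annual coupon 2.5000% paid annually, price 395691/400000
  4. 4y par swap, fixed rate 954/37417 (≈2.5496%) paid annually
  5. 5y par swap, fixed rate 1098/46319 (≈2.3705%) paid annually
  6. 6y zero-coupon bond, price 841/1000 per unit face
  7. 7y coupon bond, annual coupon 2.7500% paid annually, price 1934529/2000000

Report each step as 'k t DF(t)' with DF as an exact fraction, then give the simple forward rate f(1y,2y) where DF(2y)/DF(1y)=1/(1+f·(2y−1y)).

1 1 1943/2000
2 2 9473/10000
3 3 9183/10000
4 4 4523/5000
5 5 4451/5000
6 6 841/1000
7 7 7949/10000
f(1y,2y) = ((1943/2000)/(9473/10000) − 1)/(1) = 242/9473 ≈ 2.5546%

step 1 [1y] swap r/1=57/1943: DF=(1 − 57/1943·(0))/(1+57/1943) = 1943/2000 ≈ 0.971500
step 2 [2y] bond c/1=1/20: DF=(26081/25000 − 1/20·(0.971500))/(1+1/20) = 9473/10000 ≈ 0.947300
step 3 [3y] bond c/1=1/40: DF=(395691/400000 − 1/40·(0.971500+0.947300))/(1+1/40) = 9183/10000 ≈ 0.918300
step 4 [4y] swap r/1=954/37417: DF=(1 − 954/37417·(0.971500+0.947300+0.918300))/(1+954/37417) = 4523/5000 ≈ 0.904600
step 5 [5y] swap r/1=1098/46319: DF=(1 − 1098/46319·(0.971500+0.947300+0.918300+0.904600))/(1+1098/46319) = 4451/5000 ≈ 0.890200
step 6 [6y] zero: DF = P = 841/1000 ≈ 0.841000
step 7 [7y] bond c/1=11/400: DF=(1934529/2000000 − 11/400·(0.971500+0.947300+0.918300+0.904600+0.890200+0.841000))/(1+11/400) = 7949/10000 ≈ 0.794900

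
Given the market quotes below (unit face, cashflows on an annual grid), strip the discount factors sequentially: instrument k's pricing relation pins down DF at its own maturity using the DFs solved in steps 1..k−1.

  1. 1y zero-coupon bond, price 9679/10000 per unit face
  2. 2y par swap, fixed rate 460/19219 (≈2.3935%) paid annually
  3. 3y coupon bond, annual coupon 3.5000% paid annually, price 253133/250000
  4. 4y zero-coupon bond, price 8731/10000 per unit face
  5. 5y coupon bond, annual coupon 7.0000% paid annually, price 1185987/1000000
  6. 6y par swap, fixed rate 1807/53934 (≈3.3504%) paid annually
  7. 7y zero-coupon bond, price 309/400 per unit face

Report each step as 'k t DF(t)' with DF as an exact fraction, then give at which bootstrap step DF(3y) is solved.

1 1 9679/10000
2 2 477/500
3 3 9133/10000
4 4 8731/10000
5 5 4329/5000
6 6 8193/10000
7 7 309/400
DF(3y) is solved at step 3

step 1 [1y] zero: DF = P = 9679/10000 ≈ 0.967900
step 2 [2y] swap r/1=460/19219: DF=(1 − 460/19219·(0.967900))/(1+460/19219) = 477/500 ≈ 0.954000
step 3 [3y] bond c/1=7/200: DF=(253133/250000 − 7/200·(0.967900+0.954000))/(1+7/200) = 9133/10000 ≈ 0.913300
step 4 [4y] zero: DF = P = 8731/10000 ≈ 0.873100
step 5 [5y] bond c/1=7/100: DF=(1185987/1000000 − 7/100·(0.967900+0.954000+0.913300+0.873100))/(1+7/100) = 4329/5000 ≈ 0.865800
step 6 [6y] swap r/1=1807/53934: DF=(1 − 1807/53934·(0.967900+0.954000+0.913300+0.873100+0.865800))/(1+1807/53934) = 8193/10000 ≈ 0.819300
step 7 [7y] zero: DF = P = 309/400 ≈ 0.772500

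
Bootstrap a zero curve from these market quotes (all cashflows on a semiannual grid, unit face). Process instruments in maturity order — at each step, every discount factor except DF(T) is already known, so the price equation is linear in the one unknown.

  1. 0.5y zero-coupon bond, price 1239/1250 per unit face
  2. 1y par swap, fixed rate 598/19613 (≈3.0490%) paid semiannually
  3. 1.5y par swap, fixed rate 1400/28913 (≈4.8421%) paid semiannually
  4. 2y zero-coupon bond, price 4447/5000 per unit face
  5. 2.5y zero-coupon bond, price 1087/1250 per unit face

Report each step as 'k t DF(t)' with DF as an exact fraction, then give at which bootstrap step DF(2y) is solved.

1 1/2 1239/1250
2 1 9701/10000
3 3/2 93/100
4 2 4447/5000
5 5/2 1087/1250
DF(2y) is solved at step 4

step 1 [0.5y] zero: DF = P = 1239/1250 ≈ 0.991200
step 2 [1y] swap r/2=299/19613: DF=(1 − 299/19613·(0.991200))/(1+299/19613) = 9701/10000 ≈ 0.970100
step 3 [1.5y] swap r/2=700/28913: DF=(1 − 700/28913·(0.991200+0.970100))/(1+700/28913) = 93/100 ≈ 0.930000
step 4 [2y] zero: DF = P = 4447/5000 ≈ 0.889400
step 5 [2.5y] zero: DF = P = 1087/1250 ≈ 0.869600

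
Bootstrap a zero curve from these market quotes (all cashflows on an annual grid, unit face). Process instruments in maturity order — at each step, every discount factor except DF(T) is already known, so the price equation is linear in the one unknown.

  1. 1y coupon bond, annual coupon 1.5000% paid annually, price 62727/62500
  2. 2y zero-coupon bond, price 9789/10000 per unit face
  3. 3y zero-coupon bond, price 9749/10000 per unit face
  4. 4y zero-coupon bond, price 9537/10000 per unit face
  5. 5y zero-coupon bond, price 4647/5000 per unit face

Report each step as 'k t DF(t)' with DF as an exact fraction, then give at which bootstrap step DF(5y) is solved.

1 1 618/625
2 2 9789/10000
3 3 9749/10000
4 4 9537/10000
5 5 4647/5000
DF(5y) is solved at step 5

step 1 [1y] bond c/1=3/200: DF=(62727/62500 − 3/200·(0))/(1+3/200) = 618/625 ≈ 0.988800
step 2 [2y] zero: DF = P = 9789/10000 ≈ 0.978900
step 3 [3y] zero: DF = P = 9749/10000 ≈ 0.974900
step 4 [4y] zero: DF = P = 9537/10000 ≈ 0.953700
step 5 [5y] zero: DF = P = 4647/5000 ≈ 0.929400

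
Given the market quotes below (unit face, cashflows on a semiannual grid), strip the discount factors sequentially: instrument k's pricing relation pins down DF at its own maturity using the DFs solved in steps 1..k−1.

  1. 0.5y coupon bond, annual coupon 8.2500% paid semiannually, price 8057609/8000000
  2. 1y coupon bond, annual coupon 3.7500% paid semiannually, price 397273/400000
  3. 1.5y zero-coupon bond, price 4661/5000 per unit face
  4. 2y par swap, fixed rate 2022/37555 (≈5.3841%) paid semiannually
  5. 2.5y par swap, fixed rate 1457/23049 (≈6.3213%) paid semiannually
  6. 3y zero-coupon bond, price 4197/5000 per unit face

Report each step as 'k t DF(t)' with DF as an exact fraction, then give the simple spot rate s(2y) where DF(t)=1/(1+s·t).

step 1 [0.5y] bond c/2=33/800: DF=(8057609/8000000 − 33/800·(0))/(1+33/800) = 9673/10000 ≈ 0.967300
step 2 [1y] bond c/2=3/160: DF=(397273/400000 − 3/160·(0.967300))/(1+3/160) = 9571/10000 ≈ 0.957100
step 3 [1.5y] zero: DF = P = 4661/5000 ≈ 0.932200
step 4 [2y] swap r/2=1011/37555: DF=(1 − 1011/37555·(0.967300+0.957100+0.932200))/(1+1011/37555) = 8989/10000 ≈ 0.898900
step 5 [2.5y] swap r/2=1457/46098: DF=(1 − 1457/46098·(0.967300+0.957100+0.932200+0.898900))/(1+1457/46098) = 8543/10000 ≈ 0.854300
step 6 [3y] zero: DF = P = 4197/5000 ≈ 0.839400

1 1/2 9673/10000
2 1 9571/10000
3 3/2 4661/5000
4 2 8989/10000
5 5/2 8543/10000
6 3 4197/5000
s(2y) = (1/(8989/10000) − 1)/(2) = 1011/17978 ≈ 5.6235%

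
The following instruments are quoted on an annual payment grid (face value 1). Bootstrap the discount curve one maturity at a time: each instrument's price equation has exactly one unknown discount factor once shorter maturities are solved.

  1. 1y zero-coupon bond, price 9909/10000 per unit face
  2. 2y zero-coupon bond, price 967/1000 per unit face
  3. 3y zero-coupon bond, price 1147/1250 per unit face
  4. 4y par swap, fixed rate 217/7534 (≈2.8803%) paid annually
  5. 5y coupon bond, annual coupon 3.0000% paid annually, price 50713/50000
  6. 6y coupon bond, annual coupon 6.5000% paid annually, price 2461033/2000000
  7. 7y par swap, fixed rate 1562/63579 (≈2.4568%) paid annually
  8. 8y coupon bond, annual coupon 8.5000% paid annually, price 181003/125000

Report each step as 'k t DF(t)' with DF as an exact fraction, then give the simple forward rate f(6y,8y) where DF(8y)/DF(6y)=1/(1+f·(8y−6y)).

step 1 [1y] zero: DF = P = 9909/10000 ≈ 0.990900
step 2 [2y] zero: DF = P = 967/1000 ≈ 0.967000
step 3 [3y] zero: DF = P = 1147/1250 ≈ 0.917600
step 4 [4y] swap r/1=217/7534: DF=(1 − 217/7534·(0.990900+0.967000+0.917600))/(1+217/7534) = 1783/2000 ≈ 0.891500
step 5 [5y] bond c/1=3/100: DF=(50713/50000 − 3/100·(0.990900+0.967000+0.917600+0.891500))/(1+3/100) = 7/8 ≈ 0.875000
step 6 [6y] bond c/1=13/200: DF=(2461033/2000000 − 13/200·(0.990900+0.967000+0.917600+0.891500+0.875000))/(1+13/200) = 8721/10000 ≈ 0.872100
step 7 [7y] swap r/1=1562/63579: DF=(1 − 1562/63579·(0.990900+0.967000+0.917600+0.891500+0.875000+0.872100))/(1+1562/63579) = 4219/5000 ≈ 0.843800
step 8 [8y] bond c/1=17/200: DF=(181003/125000 − 17/200·(0.990900+0.967000+0.917600+0.891500+0.875000+0.872100+0.843800))/(1+17/200) = 1673/2000 ≈ 0.836500

1 1 9909/10000
2 2 967/1000
3 3 1147/1250
4 4 1783/2000
5 5 7/8
6 6 8721/10000
7 7 4219/5000
8 8 1673/2000
f(6y,8y) = ((8721/10000)/(1673/2000) − 1)/(2) = 178/8365 ≈ 2.1279%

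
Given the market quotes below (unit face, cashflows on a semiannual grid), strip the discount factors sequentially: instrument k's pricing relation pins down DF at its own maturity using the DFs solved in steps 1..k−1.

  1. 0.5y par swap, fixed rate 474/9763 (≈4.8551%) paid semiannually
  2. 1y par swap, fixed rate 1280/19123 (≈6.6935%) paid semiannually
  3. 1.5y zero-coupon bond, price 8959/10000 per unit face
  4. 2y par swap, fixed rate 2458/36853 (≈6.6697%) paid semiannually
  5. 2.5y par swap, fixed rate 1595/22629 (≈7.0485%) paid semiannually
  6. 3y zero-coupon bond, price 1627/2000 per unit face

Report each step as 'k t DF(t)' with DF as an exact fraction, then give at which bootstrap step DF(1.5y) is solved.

step 1 [0.5y] swap r/2=237/9763: DF=(1 − 237/9763·(0))/(1+237/9763) = 9763/10000 ≈ 0.976300
step 2 [1y] swap r/2=640/19123: DF=(1 − 640/19123·(0.976300))/(1+640/19123) = 117/125 ≈ 0.936000
step 3 [1.5y] zero: DF = P = 8959/10000 ≈ 0.895900
step 4 [2y] swap r/2=1229/36853: DF=(1 − 1229/36853·(0.976300+0.936000+0.895900))/(1+1229/36853) = 8771/10000 ≈ 0.877100
step 5 [2.5y] swap r/2=1595/45258: DF=(1 − 1595/45258·(0.976300+0.936000+0.895900+0.877100))/(1+1595/45258) = 1681/2000 ≈ 0.840500
step 6 [3y] zero: DF = P = 1627/2000 ≈ 0.813500

1 1/2 9763/10000
2 1 117/125
3 3/2 8959/10000
4 2 8771/10000
5 5/2 1681/2000
6 3 1627/2000
DF(1.5y) is solved at step 3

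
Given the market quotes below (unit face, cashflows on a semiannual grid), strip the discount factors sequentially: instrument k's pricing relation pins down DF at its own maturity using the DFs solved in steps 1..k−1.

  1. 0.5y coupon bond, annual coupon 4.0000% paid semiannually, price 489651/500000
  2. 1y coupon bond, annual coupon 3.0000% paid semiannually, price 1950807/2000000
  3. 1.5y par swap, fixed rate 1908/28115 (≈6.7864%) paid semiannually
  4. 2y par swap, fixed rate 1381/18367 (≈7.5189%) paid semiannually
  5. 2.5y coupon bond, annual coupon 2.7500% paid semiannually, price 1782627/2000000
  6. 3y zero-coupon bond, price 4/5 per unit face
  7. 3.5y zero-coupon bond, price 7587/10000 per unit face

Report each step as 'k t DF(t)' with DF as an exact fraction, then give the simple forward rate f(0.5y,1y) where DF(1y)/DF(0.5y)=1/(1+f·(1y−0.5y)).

step 1 [0.5y] bond c/2=1/50: DF=(489651/500000 − 1/50·(0))/(1+1/50) = 9601/10000 ≈ 0.960100
step 2 [1y] bond c/2=3/200: DF=(1950807/2000000 − 3/200·(0.960100))/(1+3/200) = 2367/2500 ≈ 0.946800
step 3 [1.5y] swap r/2=954/28115: DF=(1 − 954/28115·(0.960100+0.946800))/(1+954/28115) = 4523/5000 ≈ 0.904600
step 4 [2y] swap r/2=1381/36734: DF=(1 − 1381/36734·(0.960100+0.946800+0.904600))/(1+1381/36734) = 8619/10000 ≈ 0.861900
step 5 [2.5y] bond c/2=11/800: DF=(1782627/2000000 − 11/800·(0.960100+0.946800+0.904600+0.861900))/(1+11/800) = 4147/5000 ≈ 0.829400
step 6 [3y] zero: DF = P = 4/5 ≈ 0.800000
step 7 [3.5y] zero: DF = P = 7587/10000 ≈ 0.758700

1 1/2 9601/10000
2 1 2367/2500
3 3/2 4523/5000
4 2 8619/10000
5 5/2 4147/5000
6 3 4/5
7 7/2 7587/10000
f(0.5y,1y) = ((9601/10000)/(2367/2500) − 1)/(1/2) = 133/4734 ≈ 2.8095%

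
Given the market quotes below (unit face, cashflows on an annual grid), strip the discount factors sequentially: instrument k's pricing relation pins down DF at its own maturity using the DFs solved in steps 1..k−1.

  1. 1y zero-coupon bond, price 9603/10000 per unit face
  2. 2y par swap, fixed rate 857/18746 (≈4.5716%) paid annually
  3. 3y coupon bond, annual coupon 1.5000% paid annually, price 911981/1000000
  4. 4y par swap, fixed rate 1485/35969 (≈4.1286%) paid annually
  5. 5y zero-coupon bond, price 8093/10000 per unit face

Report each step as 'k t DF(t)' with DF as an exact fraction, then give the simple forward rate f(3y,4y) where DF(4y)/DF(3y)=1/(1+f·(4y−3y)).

1 1 9603/10000
2 2 9143/10000
3 3 2177/2500
4 4 1703/2000
5 5 8093/10000
f(3y,4y) = ((2177/2500)/(1703/2000) − 1)/(1) = 193/8515 ≈ 2.2666%

step 1 [1y] zero: DF = P = 9603/10000 ≈ 0.960300
step 2 [2y] swap r/1=857/18746: DF=(1 − 857/18746·(0.960300))/(1+857/18746) = 9143/10000 ≈ 0.914300
step 3 [3y] bond c/1=3/200: DF=(911981/1000000 − 3/200·(0.960300+0.914300))/(1+3/200) = 2177/2500 ≈ 0.870800
step 4 [4y] swap r/1=1485/35969: DF=(1 − 1485/35969·(0.960300+0.914300+0.870800))/(1+1485/35969) = 1703/2000 ≈ 0.851500
step 5 [5y] zero: DF = P = 8093/10000 ≈ 0.809300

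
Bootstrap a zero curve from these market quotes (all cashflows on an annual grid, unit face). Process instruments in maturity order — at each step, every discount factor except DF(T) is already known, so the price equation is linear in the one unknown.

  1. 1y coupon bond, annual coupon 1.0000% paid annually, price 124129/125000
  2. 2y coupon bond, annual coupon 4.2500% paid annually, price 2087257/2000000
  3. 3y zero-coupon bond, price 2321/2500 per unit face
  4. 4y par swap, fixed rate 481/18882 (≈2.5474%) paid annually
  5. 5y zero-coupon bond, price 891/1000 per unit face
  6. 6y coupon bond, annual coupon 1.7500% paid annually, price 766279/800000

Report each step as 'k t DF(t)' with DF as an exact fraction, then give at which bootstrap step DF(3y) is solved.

1 1 1229/1250
2 2 961/1000
3 3 2321/2500
4 4 4519/5000
5 5 891/1000
6 6 8611/10000
DF(3y) is solved at step 3

step 1 [1y] bond c/1=1/100: DF=(124129/125000 − 1/100·(0))/(1+1/100) = 1229/1250 ≈ 0.983200
step 2 [2y] bond c/1=17/400: DF=(2087257/2000000 − 17/400·(0.983200))/(1+17/400) = 961/1000 ≈ 0.961000
step 3 [3y] zero: DF = P = 2321/2500 ≈ 0.928400
step 4 [4y] swap r/1=481/18882: DF=(1 − 481/18882·(0.983200+0.961000+0.928400))/(1+481/18882) = 4519/5000 ≈ 0.903800
step 5 [5y] zero: DF = P = 891/1000 ≈ 0.891000
step 6 [6y] bond c/1=7/400: DF=(766279/800000 − 7/400·(0.983200+0.961000+0.928400+0.903800+0.891000))/(1+7/400) = 8611/10000 ≈ 0.861100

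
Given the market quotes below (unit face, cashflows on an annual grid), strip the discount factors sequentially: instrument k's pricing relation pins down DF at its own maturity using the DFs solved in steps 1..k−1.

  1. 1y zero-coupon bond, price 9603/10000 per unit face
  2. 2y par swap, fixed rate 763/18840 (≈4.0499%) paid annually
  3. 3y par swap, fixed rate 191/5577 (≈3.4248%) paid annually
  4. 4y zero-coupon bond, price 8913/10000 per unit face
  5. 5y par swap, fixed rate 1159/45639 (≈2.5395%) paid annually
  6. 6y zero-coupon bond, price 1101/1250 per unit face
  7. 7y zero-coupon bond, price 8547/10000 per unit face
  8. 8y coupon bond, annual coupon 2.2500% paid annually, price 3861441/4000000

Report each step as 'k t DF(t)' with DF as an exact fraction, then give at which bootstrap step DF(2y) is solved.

step 1 [1y] zero: DF = P = 9603/10000 ≈ 0.960300
step 2 [2y] swap r/1=763/18840: DF=(1 − 763/18840·(0.960300))/(1+763/18840) = 9237/10000 ≈ 0.923700
step 3 [3y] swap r/1=191/5577: DF=(1 − 191/5577·(0.960300+0.923700))/(1+191/5577) = 1809/2000 ≈ 0.904500
step 4 [4y] zero: DF = P = 8913/10000 ≈ 0.891300
step 5 [5y] swap r/1=1159/45639: DF=(1 − 1159/45639·(0.960300+0.923700+0.904500+0.891300))/(1+1159/45639) = 8841/10000 ≈ 0.884100
step 6 [6y] zero: DF = P = 1101/1250 ≈ 0.880800
step 7 [7y] zero: DF = P = 8547/10000 ≈ 0.854700
step 8 [8y] bond c/1=9/400: DF=(3861441/4000000 − 9/400·(0.960300+0.923700+0.904500+0.891300+0.884100+0.880800+0.854700))/(1+9/400) = 1611/2000 ≈ 0.805500

1 1 9603/10000
2 2 9237/10000
3 3 1809/2000
4 4 8913/10000
5 5 8841/10000
6 6 1101/1250
7 7 8547/10000
8 8 1611/2000
DF(2y) is solved at step 2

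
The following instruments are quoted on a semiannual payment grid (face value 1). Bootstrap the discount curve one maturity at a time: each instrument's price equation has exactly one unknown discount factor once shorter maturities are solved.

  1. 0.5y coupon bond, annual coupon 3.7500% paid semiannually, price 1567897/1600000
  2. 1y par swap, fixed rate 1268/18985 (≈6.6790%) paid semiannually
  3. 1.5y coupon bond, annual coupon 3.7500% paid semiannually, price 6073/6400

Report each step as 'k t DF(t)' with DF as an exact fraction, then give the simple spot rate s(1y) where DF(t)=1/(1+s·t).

1 1/2 9619/10000
2 1 4683/5000
3 3/2 1793/2000
s(1y) = (1/(4683/5000) − 1)/(1) = 317/4683 ≈ 6.7692%

step 1 [0.5y] bond c/2=3/160: DF=(1567897/1600000 − 3/160·(0))/(1+3/160) = 9619/10000 ≈ 0.961900
step 2 [1y] swap r/2=634/18985: DF=(1 − 634/18985·(0.961900))/(1+634/18985) = 4683/5000 ≈ 0.936600
step 3 [1.5y] bond c/2=3/160: DF=(6073/6400 − 3/160·(0.961900+0.936600))/(1+3/160) = 1793/2000 ≈ 0.896500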